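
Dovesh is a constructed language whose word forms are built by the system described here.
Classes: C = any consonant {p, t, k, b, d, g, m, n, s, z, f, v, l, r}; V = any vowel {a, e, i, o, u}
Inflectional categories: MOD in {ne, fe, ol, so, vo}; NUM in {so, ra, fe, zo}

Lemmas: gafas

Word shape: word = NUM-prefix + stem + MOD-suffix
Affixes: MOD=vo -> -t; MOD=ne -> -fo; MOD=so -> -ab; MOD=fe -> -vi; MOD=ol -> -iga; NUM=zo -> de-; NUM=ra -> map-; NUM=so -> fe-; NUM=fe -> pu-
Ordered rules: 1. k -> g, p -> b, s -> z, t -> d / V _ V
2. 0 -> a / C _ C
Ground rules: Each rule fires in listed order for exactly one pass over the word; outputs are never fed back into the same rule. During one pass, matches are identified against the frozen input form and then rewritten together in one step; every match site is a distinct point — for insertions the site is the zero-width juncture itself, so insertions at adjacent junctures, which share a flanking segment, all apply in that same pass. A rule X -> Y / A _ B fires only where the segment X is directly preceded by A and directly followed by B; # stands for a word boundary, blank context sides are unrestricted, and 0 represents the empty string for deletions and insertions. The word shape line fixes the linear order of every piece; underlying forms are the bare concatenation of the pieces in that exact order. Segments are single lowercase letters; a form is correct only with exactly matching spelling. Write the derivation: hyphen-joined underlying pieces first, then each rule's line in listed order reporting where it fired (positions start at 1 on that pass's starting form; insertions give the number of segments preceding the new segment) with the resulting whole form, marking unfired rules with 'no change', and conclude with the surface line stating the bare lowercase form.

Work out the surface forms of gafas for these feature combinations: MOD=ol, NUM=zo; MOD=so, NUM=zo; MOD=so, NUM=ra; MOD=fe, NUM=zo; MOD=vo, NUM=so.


cell MOD=ol, NUM=zo:
underlying: de-gafas-iga
1. k -> g, p -> b, s -> z, t -> d / V _ V: fires at position(s) 7: degafaziga
2. 0 -> a / C _ C: no change
surface: degafaziga

cell MOD=so, NUM=zo:
underlying: de-gafas-ab
1. k -> g, p -> b, s -> z, t -> d / V _ V: fires at position(s) 7: degafazab
2. 0 -> a / C _ C: no change
surface: degafazab

cell MOD=so, NUM=ra:
underlying: map-gafas-ab
1. k -> g, p -> b, s -> z, t -> d / V _ V: fires at position(s) 8: mapgafazab
2. 0 -> a / C _ C: inserts after position(s) 3: mapagafazab
surface: mapagafazab

cell MOD=fe, NUM=zo:
underlying: de-gafas-vi
1. k -> g, p -> b, s -> z, t -> d / V _ V: no change
2. 0 -> a / C _ C: inserts after position(s) 7: degafasavi
surface: degafasavi

cell MOD=vo, NUM=so:
underlying: fe-gafas-t
1. k -> g, p -> b, s -> z, t -> d / V _ V: no change
2. 0 -> a / C _ C: inserts after position(s) 7: fegafasat
surface: fegafasat


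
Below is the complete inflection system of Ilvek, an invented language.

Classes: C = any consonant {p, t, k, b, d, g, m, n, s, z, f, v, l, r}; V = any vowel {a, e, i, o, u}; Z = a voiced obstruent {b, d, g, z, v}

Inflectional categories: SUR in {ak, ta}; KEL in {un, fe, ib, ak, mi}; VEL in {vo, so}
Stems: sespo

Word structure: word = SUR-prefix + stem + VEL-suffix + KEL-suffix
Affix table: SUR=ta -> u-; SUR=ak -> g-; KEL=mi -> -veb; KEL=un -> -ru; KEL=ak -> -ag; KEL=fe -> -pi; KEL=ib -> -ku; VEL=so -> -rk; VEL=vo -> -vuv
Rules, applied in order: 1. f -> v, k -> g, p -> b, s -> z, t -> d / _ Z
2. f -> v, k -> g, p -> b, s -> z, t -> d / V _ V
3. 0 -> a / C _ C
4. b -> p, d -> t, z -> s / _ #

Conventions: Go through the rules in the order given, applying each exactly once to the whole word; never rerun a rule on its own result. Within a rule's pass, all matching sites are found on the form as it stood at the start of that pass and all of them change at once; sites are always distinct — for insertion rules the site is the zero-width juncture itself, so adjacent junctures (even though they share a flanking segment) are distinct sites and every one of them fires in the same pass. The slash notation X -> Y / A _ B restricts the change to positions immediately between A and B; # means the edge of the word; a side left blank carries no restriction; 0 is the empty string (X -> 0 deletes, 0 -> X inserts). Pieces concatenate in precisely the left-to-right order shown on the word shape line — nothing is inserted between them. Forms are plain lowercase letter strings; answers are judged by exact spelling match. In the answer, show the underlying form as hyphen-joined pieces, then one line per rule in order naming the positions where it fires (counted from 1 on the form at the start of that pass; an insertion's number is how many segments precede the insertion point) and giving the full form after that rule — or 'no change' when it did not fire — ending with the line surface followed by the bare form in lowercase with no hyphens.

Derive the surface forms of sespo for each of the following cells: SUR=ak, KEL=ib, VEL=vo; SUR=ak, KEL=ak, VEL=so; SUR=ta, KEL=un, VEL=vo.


cell SUR=ak, KEL=ib, VEL=vo:
underlying: g-sespo-vuv-ku
1. f -> v, k -> g, p -> b, s -> z, t -> d / _ Z: no change
2. f -> v, k -> g, p -> b, s -> z, t -> d / V _ V: no change
3. 0 -> a / C _ C: inserts after position(s) 1, 4, 9: gasesapovuvaku
4. b -> p, d -> t, z -> s / _ #: no change
surface: gasesapovuvaku

cell SUR=ak, KEL=ak, VEL=so:
underlying: g-sespo-rk-ag
1. f -> v, k -> g, p -> b, s -> z, t -> d / _ Z: no change
2. f -> v, k -> g, p -> b, s -> z, t -> d / V _ V: no change
3. 0 -> a / C _ C: inserts after position(s) 1, 4, 7: gasesaporakag
4. b -> p, d -> t, z -> s / _ #: no change
surface: gasesaporakag

cell SUR=ta, KEL=un, VEL=vo:
underlying: u-sespo-vuv-ru
1. f -> v, k -> g, p -> b, s -> z, t -> d / _ Z: no change
2. f -> v, k -> g, p -> b, s -> z, t -> d / V _ V: fires at position(s) 2: uzespovuvru
3. 0 -> a / C _ C: inserts after position(s) 4, 9: uzesapovuvaru
4. b -> p, d -> t, z -> s / _ #: no change
surface: uzesapovuvaru


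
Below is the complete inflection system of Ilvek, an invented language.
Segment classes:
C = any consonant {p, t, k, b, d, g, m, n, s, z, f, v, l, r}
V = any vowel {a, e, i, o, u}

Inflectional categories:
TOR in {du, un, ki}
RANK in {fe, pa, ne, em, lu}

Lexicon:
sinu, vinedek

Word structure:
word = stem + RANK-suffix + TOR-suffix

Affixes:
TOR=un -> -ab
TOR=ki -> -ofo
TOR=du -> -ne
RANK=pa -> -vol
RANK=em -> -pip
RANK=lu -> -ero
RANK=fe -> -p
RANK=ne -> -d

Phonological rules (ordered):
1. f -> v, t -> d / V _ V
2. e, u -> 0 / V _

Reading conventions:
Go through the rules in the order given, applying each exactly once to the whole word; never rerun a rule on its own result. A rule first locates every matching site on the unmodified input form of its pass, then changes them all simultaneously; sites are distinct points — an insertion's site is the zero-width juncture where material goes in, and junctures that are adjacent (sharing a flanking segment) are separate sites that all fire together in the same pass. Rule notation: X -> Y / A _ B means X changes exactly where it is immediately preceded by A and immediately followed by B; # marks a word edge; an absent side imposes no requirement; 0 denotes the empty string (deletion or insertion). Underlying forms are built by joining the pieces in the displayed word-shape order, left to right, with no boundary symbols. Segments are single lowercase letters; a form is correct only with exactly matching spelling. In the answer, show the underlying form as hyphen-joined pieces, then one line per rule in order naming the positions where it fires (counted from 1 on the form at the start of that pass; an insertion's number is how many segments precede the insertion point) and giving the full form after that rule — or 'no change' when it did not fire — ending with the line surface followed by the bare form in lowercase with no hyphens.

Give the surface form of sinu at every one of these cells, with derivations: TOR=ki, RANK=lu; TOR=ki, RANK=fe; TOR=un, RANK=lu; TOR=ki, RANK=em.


cell TOR=ki, RANK=lu:
underlying: sinu-ero-ofo
1. f -> v, t -> d / V _ V: fires at position(s) 9: sinueroovo
2. e, u -> 0 / V _: fires at position(s) 5: sinuroovo
surface: sinuroovo

cell TOR=ki, RANK=fe:
underlying: sinu-p-ofo
1. f -> v, t -> d / V _ V: fires at position(s) 7: sinupovo
2. e, u -> 0 / V _: no change
surface: sinupovo

cell TOR=un, RANK=lu:
underlying: sinu-ero-ab
1. f -> v, t -> d / V _ V: no change
2. e, u -> 0 / V _: fires at position(s) 5: sinuroab
surface: sinuroab

cell TOR=ki, RANK=em:
underlying: sinu-pip-ofo
1. f -> v, t -> d / V _ V: fires at position(s) 9: sinupipovo
2. e, u -> 0 / V _: no change
surface: sinupipovo


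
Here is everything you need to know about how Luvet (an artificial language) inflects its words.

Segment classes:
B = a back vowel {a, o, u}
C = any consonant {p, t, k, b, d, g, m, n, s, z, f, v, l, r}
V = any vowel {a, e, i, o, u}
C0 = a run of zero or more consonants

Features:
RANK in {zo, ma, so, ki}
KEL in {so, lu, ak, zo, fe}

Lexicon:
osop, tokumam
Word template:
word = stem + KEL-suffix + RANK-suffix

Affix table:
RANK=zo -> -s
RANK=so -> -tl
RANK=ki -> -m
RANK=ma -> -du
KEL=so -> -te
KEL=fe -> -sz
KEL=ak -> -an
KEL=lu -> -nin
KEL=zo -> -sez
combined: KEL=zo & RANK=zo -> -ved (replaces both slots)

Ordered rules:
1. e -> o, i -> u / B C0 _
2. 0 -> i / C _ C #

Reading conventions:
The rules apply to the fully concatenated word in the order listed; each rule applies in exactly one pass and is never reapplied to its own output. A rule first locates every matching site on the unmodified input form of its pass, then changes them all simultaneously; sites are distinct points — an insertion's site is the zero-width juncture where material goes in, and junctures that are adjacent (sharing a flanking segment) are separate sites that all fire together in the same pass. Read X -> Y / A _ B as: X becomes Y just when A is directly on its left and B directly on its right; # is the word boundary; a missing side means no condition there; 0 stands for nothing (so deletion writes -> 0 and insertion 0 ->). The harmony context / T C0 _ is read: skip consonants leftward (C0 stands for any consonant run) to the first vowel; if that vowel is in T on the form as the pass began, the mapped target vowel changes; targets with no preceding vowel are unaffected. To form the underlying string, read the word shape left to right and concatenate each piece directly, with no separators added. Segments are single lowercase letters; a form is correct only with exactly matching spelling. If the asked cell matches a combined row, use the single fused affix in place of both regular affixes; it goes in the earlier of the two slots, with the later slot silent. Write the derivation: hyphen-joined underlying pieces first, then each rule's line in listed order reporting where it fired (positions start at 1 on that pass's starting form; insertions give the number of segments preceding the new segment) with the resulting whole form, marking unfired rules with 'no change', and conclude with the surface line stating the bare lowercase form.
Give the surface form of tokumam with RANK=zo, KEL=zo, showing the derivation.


underlying: tokumam-ved
1. e -> o, i -> u / B C0 _: fires at position(s) 9: tokumamvod
2. 0 -> i / C _ C #: no change
surface: tokumamvod


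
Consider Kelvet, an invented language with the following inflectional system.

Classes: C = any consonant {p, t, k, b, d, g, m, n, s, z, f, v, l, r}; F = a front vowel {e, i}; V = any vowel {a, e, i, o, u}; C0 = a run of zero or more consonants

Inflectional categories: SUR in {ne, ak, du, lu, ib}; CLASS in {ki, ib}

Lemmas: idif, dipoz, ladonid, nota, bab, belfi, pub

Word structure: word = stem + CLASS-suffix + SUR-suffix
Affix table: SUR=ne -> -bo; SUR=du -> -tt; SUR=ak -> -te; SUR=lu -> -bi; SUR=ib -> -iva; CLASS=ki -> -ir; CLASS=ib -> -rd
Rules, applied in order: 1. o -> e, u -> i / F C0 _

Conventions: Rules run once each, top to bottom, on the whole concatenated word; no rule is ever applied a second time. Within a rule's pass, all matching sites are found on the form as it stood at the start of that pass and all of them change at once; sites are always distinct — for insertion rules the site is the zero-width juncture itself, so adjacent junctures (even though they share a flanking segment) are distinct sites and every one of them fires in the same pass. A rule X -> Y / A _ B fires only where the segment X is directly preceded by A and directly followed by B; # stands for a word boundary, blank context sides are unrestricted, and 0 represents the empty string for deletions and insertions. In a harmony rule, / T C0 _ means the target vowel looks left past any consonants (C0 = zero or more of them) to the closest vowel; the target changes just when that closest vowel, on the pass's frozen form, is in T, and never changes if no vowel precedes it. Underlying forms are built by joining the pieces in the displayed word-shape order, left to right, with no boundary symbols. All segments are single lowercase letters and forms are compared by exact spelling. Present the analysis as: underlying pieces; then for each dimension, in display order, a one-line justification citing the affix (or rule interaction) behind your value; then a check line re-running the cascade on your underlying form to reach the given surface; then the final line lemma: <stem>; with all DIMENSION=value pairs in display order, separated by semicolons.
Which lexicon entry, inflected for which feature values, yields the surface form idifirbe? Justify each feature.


underlying: idif-ir-bo
SUR=ne - signalled by the affix -bo
CLASS=ki - signalled by the affix -ir
check: idifirbo -> idifirbe
lemma: idif; SUR=ne; CLASS=ki


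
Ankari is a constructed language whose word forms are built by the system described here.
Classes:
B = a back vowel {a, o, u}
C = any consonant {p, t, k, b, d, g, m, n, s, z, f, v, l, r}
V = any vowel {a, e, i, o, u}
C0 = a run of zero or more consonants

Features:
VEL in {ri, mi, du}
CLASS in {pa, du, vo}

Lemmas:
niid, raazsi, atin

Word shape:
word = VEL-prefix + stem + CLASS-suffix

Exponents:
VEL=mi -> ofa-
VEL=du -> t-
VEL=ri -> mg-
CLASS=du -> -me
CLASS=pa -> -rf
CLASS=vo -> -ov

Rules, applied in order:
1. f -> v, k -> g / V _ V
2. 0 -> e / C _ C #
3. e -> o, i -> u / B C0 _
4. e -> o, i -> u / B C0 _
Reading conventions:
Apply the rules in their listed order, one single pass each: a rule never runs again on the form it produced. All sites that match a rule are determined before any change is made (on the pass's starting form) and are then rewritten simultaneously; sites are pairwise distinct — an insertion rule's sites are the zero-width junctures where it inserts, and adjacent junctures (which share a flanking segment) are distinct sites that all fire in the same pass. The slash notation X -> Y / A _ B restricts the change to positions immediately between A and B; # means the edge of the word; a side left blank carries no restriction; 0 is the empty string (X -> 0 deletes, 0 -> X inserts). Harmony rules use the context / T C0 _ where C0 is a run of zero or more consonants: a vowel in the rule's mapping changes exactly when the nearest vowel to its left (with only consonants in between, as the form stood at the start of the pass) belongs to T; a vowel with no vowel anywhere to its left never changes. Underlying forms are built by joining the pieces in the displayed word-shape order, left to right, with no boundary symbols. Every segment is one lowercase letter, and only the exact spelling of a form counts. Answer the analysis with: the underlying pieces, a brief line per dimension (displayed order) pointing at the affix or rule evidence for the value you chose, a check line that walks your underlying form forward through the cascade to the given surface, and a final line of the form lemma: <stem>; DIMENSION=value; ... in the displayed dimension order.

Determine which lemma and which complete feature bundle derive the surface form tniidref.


underlying: t-niid-rf
VEL=du - signalled by the affix t-
CLASS=pa - signalled by the affix -rf
check: tniidrf -> tniidrf -> tniidref -> tniidref -> tniidref
lemma: niid; VEL=du; CLASS=pa


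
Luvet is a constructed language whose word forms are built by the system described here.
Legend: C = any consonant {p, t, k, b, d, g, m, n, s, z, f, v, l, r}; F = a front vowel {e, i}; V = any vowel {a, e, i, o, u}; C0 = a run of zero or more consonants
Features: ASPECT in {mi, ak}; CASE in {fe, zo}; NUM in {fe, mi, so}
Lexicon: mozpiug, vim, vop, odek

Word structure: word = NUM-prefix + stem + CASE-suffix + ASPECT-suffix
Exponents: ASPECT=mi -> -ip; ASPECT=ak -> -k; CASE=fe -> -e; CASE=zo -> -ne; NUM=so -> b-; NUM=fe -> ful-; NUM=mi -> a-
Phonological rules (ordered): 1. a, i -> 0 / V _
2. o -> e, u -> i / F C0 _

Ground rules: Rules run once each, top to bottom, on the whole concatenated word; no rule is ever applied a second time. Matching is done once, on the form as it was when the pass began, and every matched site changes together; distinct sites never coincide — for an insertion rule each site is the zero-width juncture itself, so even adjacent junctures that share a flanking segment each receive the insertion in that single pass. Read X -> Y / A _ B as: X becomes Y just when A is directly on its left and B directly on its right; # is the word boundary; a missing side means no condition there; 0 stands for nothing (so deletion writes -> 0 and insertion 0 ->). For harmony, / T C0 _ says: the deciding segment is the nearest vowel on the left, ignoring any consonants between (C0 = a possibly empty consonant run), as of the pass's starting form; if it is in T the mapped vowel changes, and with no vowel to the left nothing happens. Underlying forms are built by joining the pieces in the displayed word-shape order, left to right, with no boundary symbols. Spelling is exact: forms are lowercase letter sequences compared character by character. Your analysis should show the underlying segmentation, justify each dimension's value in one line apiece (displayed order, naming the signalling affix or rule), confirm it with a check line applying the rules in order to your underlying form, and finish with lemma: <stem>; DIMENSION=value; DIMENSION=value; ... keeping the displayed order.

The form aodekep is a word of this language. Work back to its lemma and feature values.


underlying: a-odek-e-ip
ASPECT=mi - signalled by the affix -ip
CASE=fe - signalled by the affix -e
NUM=mi - signalled by the affix a-
check: aodekeip -> aodekep -> aodekep
lemma: odek; ASPECT=mi; CASE=fe; NUM=mi


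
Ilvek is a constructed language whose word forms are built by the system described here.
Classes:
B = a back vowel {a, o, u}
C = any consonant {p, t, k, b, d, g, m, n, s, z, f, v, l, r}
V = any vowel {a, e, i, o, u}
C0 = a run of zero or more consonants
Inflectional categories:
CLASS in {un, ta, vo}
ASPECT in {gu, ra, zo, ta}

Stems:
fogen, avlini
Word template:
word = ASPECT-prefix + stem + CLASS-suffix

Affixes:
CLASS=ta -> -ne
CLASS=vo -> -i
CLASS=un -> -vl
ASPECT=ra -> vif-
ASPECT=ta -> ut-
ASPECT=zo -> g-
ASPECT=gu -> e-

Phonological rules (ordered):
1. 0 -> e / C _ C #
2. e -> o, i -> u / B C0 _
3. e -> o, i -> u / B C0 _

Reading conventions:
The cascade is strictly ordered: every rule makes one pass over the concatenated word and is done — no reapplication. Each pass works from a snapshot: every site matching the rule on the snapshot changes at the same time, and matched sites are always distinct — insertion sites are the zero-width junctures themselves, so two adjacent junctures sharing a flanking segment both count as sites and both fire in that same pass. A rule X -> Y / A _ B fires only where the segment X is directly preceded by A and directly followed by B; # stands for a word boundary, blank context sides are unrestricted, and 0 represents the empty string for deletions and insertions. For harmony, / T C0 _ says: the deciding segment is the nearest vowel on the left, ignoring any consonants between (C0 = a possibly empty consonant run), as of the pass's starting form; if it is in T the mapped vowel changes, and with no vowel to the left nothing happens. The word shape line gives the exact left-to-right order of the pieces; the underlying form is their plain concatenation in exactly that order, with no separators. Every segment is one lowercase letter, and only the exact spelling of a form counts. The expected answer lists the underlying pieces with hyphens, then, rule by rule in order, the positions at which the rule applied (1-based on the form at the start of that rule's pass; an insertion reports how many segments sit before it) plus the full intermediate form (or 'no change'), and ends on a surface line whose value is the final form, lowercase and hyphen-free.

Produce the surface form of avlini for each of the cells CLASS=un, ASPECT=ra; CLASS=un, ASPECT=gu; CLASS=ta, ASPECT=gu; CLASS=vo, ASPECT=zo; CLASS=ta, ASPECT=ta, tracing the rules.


cell CLASS=un, ASPECT=ra:
underlying: vif-avlini-vl
1. 0 -> e / C _ C #: inserts after position(s) 10: vifavlinivel
2. e -> o, i -> u / B C0 _: fires at position(s) 7: vifavlunivel
3. e -> o, i -> u / B C0 _: fires at position(s) 9: vifavlunuvel
surface: vifavlunuvel

cell CLASS=un, ASPECT=gu:
underlying: e-avlini-vl
1. 0 -> e / C _ C #: inserts after position(s) 8: eavlinivel
2. e -> o, i -> u / B C0 _: fires at position(s) 5: eavlunivel
3. e -> o, i -> u / B C0 _: fires at position(s) 7: eavlunuvel
surface: eavlunuvel

cell CLASS=ta, ASPECT=gu:
underlying: e-avlini-ne
1. 0 -> e / C _ C #: no change
2. e -> o, i -> u / B C0 _: fires at position(s) 5: eavlunine
3. e -> o, i -> u / B C0 _: fires at position(s) 7: eavlunune
surface: eavlunune

cell CLASS=vo, ASPECT=zo:
underlying: g-avlini-i
1. 0 -> e / C _ C #: no change
2. e -> o, i -> u / B C0 _: fires at position(s) 5: gavlunii
3. e -> o, i -> u / B C0 _: fires at position(s) 7: gavlunui
surface: gavlunui

cell CLASS=ta, ASPECT=ta:
underlying: ut-avlini-ne
1. 0 -> e / C _ C #: no change
2. e -> o, i -> u / B C0 _: fires at position(s) 6: utavlunine
3. e -> o, i -> u / B C0 _: fires at position(s) 8: utavlunune
surface: utavlunune


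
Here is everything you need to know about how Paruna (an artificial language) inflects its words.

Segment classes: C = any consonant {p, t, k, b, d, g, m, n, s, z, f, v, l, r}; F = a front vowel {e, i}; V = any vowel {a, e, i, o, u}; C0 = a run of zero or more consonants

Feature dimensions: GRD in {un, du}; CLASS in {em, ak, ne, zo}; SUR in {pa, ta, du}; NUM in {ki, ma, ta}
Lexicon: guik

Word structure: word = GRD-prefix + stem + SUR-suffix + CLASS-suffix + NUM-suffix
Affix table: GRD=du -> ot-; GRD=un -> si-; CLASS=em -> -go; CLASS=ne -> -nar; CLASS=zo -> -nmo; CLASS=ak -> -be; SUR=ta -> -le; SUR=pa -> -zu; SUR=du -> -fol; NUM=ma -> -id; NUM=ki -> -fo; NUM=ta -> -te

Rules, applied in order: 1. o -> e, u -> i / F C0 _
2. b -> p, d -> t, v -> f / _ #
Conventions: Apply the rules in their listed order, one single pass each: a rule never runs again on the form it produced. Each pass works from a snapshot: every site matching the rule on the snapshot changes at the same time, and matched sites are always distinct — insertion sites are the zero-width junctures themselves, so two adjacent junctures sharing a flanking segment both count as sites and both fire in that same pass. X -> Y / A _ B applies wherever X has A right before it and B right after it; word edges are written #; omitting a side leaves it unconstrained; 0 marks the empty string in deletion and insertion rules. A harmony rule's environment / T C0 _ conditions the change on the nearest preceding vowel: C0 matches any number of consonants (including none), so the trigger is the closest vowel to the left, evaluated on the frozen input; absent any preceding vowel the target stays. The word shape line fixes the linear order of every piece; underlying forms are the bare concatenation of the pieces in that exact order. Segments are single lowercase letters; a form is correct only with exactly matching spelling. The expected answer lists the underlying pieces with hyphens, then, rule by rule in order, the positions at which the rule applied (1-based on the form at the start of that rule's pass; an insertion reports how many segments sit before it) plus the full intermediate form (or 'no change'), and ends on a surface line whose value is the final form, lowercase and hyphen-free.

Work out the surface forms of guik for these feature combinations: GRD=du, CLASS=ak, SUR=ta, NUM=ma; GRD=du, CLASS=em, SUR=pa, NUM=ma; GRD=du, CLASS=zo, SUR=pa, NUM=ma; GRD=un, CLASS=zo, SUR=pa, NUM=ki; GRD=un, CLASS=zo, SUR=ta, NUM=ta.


cell GRD=du, CLASS=ak, SUR=ta, NUM=ma:
underlying: ot-guik-le-be-id
1. o -> e, u -> i / F C0 _: no change
2. b -> p, d -> t, v -> f / _ #: fires at position(s) 12: otguiklebeit
surface: otguiklebeit

cell GRD=du, CLASS=em, SUR=pa, NUM=ma:
underlying: ot-guik-zu-go-id
1. o -> e, u -> i / F C0 _: fires at position(s) 8: otguikzigoid
2. b -> p, d -> t, v -> f / _ #: fires at position(s) 12: otguikzigoit
surface: otguikzigoit

cell GRD=du, CLASS=zo, SUR=pa, NUM=ma:
underlying: ot-guik-zu-nmo-id
1. o -> e, u -> i / F C0 _: fires at position(s) 8: otguikzinmoid
2. b -> p, d -> t, v -> f / _ #: fires at position(s) 13: otguikzinmoit
surface: otguikzinmoit

cell GRD=un, CLASS=zo, SUR=pa, NUM=ki:
underlying: si-guik-zu-nmo-fo
1. o -> e, u -> i / F C0 _: fires at position(s) 4, 8: sigiikzinmofo
2. b -> p, d -> t, v -> f / _ #: no change
surface: sigiikzinmofo

cell GRD=un, CLASS=zo, SUR=ta, NUM=ta:
underlying: si-guik-le-nmo-te
1. o -> e, u -> i / F C0 _: fires at position(s) 4, 11: sigiiklenmete
2. b -> p, d -> t, v -> f / _ #: no change
surface: sigiiklenmete


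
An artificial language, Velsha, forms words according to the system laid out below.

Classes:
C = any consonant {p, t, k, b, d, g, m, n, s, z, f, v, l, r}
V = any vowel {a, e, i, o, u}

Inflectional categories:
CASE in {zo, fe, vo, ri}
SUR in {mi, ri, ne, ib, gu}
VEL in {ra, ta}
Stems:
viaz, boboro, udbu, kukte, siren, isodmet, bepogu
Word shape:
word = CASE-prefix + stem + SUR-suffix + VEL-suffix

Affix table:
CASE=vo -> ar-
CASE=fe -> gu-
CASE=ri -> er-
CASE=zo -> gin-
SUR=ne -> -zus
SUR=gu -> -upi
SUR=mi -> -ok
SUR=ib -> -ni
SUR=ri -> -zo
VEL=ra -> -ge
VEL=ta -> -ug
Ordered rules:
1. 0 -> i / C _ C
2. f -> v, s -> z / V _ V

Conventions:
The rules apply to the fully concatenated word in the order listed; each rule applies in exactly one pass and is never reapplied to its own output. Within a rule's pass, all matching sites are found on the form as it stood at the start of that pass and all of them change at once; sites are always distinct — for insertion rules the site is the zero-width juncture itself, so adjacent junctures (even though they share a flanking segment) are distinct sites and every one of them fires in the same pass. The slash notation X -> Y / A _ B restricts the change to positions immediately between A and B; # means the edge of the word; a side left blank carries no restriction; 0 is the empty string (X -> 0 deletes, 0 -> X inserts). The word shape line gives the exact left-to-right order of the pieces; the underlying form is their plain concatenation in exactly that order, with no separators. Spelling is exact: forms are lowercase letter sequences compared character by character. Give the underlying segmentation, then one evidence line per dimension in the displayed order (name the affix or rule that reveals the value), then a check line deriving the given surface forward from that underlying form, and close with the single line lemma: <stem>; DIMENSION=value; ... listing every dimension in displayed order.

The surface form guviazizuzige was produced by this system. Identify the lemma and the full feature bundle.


underlying: gu-viaz-zus-ge
CASE=fe - signalled by the affix gu-
SUR=ne - signalled by the affix -zus
VEL=ra - signalled by the affix -ge
check: guviazzusge -> guviazizusige -> guviazizuzige
lemma: viaz; CASE=fe; SUR=ne; VEL=ra


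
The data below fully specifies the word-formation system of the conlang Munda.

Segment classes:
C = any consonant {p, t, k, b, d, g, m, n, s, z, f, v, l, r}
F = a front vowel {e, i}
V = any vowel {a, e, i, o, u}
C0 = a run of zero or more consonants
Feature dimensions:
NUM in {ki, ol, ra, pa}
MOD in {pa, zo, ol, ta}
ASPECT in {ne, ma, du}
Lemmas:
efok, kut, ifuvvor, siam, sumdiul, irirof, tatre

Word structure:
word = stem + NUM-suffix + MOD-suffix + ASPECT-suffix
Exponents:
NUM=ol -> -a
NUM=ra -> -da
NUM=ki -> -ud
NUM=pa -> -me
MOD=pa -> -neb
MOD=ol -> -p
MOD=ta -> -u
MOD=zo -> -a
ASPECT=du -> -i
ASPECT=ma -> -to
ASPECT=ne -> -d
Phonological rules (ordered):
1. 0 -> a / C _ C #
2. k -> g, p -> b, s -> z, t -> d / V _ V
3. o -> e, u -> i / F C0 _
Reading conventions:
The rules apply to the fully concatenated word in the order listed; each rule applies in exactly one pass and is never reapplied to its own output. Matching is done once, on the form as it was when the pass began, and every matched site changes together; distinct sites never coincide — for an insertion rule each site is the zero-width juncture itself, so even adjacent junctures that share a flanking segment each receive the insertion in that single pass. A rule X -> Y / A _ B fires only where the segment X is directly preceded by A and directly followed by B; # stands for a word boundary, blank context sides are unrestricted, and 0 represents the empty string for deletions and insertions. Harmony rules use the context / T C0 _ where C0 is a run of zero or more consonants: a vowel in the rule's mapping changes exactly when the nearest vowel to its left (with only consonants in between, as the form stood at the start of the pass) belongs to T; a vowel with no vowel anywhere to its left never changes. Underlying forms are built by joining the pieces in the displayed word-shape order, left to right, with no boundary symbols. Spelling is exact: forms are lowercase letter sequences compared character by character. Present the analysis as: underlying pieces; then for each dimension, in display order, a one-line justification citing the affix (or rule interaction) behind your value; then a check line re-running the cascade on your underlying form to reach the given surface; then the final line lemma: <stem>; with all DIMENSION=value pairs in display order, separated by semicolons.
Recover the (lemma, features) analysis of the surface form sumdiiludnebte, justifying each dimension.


underlying: sumdiul-ud-neb-to
NUM=ki - signalled by the affix -ud
MOD=pa - signalled by the affix -neb
ASPECT=ma - signalled by the affix -to
check: sumdiuludnebto -> sumdiuludnebto -> sumdiuludnebto -> sumdiiludnebte
lemma: sumdiul; NUM=ki; MOD=pa; ASPECT=ma


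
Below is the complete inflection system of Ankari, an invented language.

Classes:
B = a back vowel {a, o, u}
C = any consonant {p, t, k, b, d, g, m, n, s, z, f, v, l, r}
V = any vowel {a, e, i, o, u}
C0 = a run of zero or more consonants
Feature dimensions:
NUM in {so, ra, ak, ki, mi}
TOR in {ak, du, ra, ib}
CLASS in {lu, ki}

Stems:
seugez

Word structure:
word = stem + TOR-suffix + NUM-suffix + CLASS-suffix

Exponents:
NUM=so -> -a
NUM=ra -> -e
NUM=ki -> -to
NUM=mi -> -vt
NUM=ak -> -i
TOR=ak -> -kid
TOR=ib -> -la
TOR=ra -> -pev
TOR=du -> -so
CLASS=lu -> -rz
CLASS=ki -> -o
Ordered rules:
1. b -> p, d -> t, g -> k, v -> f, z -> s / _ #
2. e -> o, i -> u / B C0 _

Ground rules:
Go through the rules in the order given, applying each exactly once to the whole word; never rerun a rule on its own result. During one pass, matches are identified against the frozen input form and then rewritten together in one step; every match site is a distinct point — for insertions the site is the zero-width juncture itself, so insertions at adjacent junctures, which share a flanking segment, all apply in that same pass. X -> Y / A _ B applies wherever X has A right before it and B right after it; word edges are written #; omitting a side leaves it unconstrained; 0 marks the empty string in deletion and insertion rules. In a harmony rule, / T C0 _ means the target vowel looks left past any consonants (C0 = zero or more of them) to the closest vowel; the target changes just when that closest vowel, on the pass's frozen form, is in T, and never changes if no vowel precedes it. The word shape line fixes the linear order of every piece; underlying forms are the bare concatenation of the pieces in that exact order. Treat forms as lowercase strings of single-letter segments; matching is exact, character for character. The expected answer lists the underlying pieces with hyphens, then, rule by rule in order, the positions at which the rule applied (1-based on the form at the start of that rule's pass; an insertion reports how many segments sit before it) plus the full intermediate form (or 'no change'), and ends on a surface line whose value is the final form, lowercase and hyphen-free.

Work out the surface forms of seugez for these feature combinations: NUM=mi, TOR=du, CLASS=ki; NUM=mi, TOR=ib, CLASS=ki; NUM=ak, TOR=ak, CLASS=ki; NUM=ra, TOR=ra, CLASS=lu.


cell NUM=mi, TOR=du, CLASS=ki:
underlying: seugez-so-vt-o
1. b -> p, d -> t, g -> k, v -> f, z -> s / _ #: no change
2. e -> o, i -> u / B C0 _: fires at position(s) 5: seugozsovto
surface: seugozsovto

cell NUM=mi, TOR=ib, CLASS=ki:
underlying: seugez-la-vt-o
1. b -> p, d -> t, g -> k, v -> f, z -> s / _ #: no change
2. e -> o, i -> u / B C0 _: fires at position(s) 5: seugozlavto
surface: seugozlavto

cell NUM=ak, TOR=ak, CLASS=ki:
underlying: seugez-kid-i-o
1. b -> p, d -> t, g -> k, v -> f, z -> s / _ #: no change
2. e -> o, i -> u / B C0 _: fires at position(s) 5: seugozkidio
surface: seugozkidio

cell NUM=ra, TOR=ra, CLASS=lu:
underlying: seugez-pev-e-rz
1. b -> p, d -> t, g -> k, v -> f, z -> s / _ #: fires at position(s) 12: seugezpevers
2. e -> o, i -> u / B C0 _: fires at position(s) 5: seugozpevers
surface: seugozpevers


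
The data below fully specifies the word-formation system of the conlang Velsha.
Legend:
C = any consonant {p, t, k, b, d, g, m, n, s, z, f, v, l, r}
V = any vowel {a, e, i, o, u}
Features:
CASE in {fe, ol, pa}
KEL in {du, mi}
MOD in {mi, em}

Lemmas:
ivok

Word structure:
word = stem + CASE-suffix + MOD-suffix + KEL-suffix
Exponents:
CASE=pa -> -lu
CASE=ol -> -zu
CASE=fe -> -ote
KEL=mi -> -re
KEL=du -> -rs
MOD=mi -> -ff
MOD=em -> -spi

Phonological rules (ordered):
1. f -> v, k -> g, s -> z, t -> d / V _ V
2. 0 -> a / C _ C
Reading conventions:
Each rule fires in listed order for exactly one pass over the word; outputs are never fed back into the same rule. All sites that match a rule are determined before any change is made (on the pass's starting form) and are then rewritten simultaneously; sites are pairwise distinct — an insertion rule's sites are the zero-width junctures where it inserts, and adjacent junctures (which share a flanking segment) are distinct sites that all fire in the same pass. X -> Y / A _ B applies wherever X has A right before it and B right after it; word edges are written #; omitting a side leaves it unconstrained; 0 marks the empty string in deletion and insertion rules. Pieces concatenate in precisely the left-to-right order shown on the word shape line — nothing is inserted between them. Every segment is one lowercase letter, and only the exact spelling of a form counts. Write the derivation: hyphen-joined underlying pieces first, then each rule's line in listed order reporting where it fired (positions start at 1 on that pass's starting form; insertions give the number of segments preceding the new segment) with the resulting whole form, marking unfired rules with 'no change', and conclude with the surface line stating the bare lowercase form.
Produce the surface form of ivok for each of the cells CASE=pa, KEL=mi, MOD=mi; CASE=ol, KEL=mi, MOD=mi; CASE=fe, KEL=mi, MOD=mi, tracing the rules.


cell CASE=pa, KEL=mi, MOD=mi:
underlying: ivok-lu-ff-re
1. f -> v, k -> g, s -> z, t -> d / V _ V: no change
2. 0 -> a / C _ C: inserts after position(s) 4, 7, 8: ivokalufafare
surface: ivokalufafare

cell CASE=ol, KEL=mi, MOD=mi:
underlying: ivok-zu-ff-re
1. f -> v, k -> g, s -> z, t -> d / V _ V: no change
2. 0 -> a / C _ C: inserts after position(s) 4, 7, 8: ivokazufafare
surface: ivokazufafare

cell CASE=fe, KEL=mi, MOD=mi:
underlying: ivok-ote-ff-re
1. f -> v, k -> g, s -> z, t -> d / V _ V: fires at position(s) 4, 6: ivogodeffre
2. 0 -> a / C _ C: inserts after position(s) 8, 9: ivogodefafare
surface: ivogodefafare


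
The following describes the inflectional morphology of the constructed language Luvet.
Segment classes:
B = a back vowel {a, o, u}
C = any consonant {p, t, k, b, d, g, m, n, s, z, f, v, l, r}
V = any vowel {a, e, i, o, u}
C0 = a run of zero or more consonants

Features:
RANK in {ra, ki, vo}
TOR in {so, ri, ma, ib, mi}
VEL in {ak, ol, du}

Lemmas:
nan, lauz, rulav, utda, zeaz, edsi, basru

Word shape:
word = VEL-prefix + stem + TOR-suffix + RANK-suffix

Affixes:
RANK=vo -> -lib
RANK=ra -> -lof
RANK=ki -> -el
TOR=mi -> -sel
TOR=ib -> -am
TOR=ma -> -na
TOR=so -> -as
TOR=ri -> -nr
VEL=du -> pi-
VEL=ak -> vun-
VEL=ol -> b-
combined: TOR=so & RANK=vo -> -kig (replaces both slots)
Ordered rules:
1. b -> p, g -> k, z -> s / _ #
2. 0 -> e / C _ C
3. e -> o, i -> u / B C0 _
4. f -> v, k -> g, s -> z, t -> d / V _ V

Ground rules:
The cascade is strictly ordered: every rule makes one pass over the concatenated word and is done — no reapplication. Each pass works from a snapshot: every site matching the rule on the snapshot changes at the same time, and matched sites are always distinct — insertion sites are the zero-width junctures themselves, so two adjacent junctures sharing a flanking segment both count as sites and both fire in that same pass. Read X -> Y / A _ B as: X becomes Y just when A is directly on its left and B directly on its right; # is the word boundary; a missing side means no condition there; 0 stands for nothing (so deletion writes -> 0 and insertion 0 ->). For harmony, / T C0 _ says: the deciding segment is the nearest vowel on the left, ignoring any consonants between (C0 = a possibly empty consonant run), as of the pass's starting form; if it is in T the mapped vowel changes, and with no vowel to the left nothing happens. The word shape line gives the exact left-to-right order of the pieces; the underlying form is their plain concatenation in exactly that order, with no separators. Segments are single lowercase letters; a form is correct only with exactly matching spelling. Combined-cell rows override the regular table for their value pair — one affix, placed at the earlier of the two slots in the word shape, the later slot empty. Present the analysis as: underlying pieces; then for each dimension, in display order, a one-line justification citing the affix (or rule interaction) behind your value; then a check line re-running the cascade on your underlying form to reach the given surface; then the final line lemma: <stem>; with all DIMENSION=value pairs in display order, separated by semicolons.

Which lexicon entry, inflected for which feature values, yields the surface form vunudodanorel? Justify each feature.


underlying: vun-utda-nr-el
RANK=ki - signalled by the affix -el
TOR=ri - signalled by the affix -nr
VEL=ak - signalled by the affix vun-
check: vunutdanrel -> vunutdanrel -> vunutedanerel -> vunutodanorel -> vunudodanorel
lemma: utda; RANK=ki; TOR=ri; VEL=ak


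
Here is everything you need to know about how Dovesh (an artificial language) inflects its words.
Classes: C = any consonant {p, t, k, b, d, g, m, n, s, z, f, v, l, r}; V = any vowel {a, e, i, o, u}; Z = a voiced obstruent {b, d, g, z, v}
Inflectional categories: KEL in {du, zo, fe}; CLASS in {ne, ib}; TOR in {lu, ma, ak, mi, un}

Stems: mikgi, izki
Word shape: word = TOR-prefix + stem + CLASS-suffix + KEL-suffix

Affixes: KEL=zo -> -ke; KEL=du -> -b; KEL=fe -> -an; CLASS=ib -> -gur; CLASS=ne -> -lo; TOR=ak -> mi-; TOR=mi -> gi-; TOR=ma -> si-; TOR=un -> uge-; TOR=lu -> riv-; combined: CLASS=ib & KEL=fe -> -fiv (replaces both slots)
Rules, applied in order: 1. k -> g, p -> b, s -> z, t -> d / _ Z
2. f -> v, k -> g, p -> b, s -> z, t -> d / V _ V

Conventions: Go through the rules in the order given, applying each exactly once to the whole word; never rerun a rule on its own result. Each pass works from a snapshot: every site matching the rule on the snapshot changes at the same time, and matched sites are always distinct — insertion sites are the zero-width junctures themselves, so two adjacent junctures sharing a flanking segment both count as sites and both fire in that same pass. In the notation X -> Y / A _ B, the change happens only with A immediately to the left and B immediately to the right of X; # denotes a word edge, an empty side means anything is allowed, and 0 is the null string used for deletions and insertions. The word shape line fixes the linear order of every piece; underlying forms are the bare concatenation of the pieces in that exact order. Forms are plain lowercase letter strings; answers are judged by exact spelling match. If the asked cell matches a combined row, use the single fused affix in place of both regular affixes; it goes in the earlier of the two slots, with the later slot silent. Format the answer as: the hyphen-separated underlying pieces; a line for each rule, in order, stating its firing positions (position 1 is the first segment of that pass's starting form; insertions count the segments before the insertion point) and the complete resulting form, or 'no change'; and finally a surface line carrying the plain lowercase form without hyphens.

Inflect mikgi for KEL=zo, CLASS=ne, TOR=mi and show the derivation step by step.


underlying: gi-mikgi-lo-ke
1. k -> g, p -> b, s -> z, t -> d / _ Z: fires at position(s) 5: gimiggiloke
2. f -> v, k -> g, p -> b, s -> z, t -> d / V _ V: fires at position(s) 10: gimiggiloge
surface: gimiggiloge
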